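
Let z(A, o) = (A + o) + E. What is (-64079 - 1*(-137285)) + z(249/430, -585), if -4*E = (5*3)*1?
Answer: 62451333/860 ≈ 72618.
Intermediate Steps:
E = -15/4 (E = -5*3/4 = -15/4 ≈ -3.7500)
z(A, o) = -15/4 + A + o (z(A, o) = (A + o) - 15/4 = -15/4 + A + o)
(-64079 - 1*(-137285)) + z(249/430, -585) = (-64079 - 1*(-137285)) + (-15/4 + 249/430 - 585) = (-64079 + 137285) + (-15/4 + 249*(1/430) - 585) = 73206 + (-15/4 + 249/430 - 585) = 73206 - 505827/860 = 62451333/860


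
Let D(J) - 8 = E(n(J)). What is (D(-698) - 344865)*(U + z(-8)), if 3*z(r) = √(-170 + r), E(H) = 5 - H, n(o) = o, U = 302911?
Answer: -104248032294 - 114718*I*√178 ≈ -1.0425e+11 - 1.5305e+6*I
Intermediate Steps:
D(J) = 13 - J (D(J) = 8 + (5 - J) = 13 - J)
z(r) = √(-170 + r)/3
(D(-698) - 344865)*(U + z(-8)) = ((13 - 1*(-698)) - 344865)*(302911 + √(-170 - 8)/3) = ((13 + 698) - 344865)*(302911 + √(-178)/3) = (711 - 344865)*(302911 + (I*√178)/3) = -344154*(302911 + I*√178/3) = -104248032294 - 114718*I*√178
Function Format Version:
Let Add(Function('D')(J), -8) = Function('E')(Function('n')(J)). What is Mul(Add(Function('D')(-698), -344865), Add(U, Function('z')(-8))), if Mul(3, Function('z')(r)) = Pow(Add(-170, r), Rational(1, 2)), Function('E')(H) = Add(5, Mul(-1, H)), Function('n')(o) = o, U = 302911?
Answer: Add(-104248032294, Mul(-114718, I, Pow(178, Rational(1, 2)))) ≈ Add(-1.0425e+11, Mul(-1.5305e+6, I))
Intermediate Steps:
Function('D')(J) = Add(13, Mul(-1, J)) (Function('D')(J) = Add(8, Add(5, Mul(-1, J))) = Add(13, Mul(-1, J)))
Function('z')(r) = Mul(Rational(1, 3), Pow(Add(-170, r), Rational(1, 2)))
Mul(Add(Function('D')(-698), -344865), Add(U, Function('z')(-8))) = Mul(Add(Add(13, Mul(-1, -698)), -344865), Add(302911, Mul(Rational(1, 3), Pow(Add(-170, -8), Rational(1, 2))))) = Mul(Add(Add(13, 698), -344865), Add(302911, Mul(Rational(1, 3), Pow(-178, Rational(1, 2))))) = Mul(Add(711, -344865), Add(302911, Mul(Rational(1, 3), Mul(I, Pow(178, Rational(1, 2)))))) = Mul(-344154, Add(302911, Mul(Rational(1, 3), I, Pow(178, Rational(1, 2))))) = Add(-104248032294, Mul(-114718, I, Pow(178, Rational(1, 2))))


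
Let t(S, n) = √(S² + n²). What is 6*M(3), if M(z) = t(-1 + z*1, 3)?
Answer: 6*√13 ≈ 21.633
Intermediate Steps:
M(z) = √(9 + (-1 + z)²) (M(z) = √((-1 + z*1)² + 3²) = √((-1 + z)² + 9) = √(9 + (-1 + z)²))
6*M(3) = 6*√(9 + (-1 + 3)²) = 6*√(9 + 2²) = 6*√(9 + 4) = 6*√13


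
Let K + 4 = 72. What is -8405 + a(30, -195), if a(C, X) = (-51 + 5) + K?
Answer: -8383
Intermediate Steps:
K = 68 (K = -4 + 72 = 68)
a(C, X) = 22 (a(C, X) = (-51 + 5) + 68 = -46 + 68 = 22)
-8405 + a(30, -195) = -8405 + 22 = -8383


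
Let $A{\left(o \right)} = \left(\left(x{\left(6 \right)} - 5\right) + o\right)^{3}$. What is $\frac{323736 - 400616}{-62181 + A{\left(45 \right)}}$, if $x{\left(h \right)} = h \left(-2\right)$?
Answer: $\frac{76880}{40229} \approx 1.9111$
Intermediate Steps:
$x{\left(h \right)} = - 2 h$
$A{\left(o \right)} = \left(-17 + o\right)^{3}$ ($A{\left(o \right)} = \left(\left(\left(-2\right) 6 - 5\right) + o\right)^{3} = \left(\left(-12 - 5\right) + o\right)^{3} = \left(-17 + o\right)^{3}$)
$\frac{323736 - 400616}{-62181 + A{\left(45 \right)}} = \frac{323736 - 400616}{-62181 + \left(-17 + 45\right)^{3}} = - \frac{76880}{-62181 + 28^{3}} = - \frac{76880}{-62181 + 21952} = - \frac{76880}{-40229} = \left(-76880\right) \left(- \frac{1}{40229}\right) = \frac{76880}{40229}$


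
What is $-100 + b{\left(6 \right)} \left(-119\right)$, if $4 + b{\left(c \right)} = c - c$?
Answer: $376$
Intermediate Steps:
$b{\left(c \right)} = -4$ ($b{\left(c \right)} = -4 + \left(c - c\right) = -4 + 0 = -4$)
$-100 + b{\left(6 \right)} \left(-119\right) = -100 - -476 = -100 + 476 = 376$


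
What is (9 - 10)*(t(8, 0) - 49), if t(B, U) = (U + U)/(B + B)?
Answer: 49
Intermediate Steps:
t(B, U) = U/B (t(B, U) = (2*U)/((2*B)) = (2*U)*(1/(2*B)) = U/B)
(9 - 10)*(t(8, 0) - 49) = (9 - 10)*(0/8 - 49) = -(0*(⅛) - 49) = -(0 - 49) = -1*(-49) = 49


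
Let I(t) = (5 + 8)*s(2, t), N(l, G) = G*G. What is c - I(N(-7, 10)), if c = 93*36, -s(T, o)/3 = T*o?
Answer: 11148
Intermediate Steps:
N(l, G) = G²
s(T, o) = -3*T*o
c = 3348
I(t) = -78*t (I(t) = (5 + 8)*(-3*2*t) = 13*(-6*t) = -78*t)
c - I(N(-7, 10)) = 3348 - (-78)*10² = 3348 - (-78)*100 = 3348 - 1*(-7800) = 3348 + 7800 = 11148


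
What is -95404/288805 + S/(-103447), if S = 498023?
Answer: -153700790103/29876010835 ≈ -5.1446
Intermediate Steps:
-95404/288805 + S/(-103447) = -95404/288805 + 498023/(-103447) = -95404*1/288805 + 498023*(-1/103447) = -95404/288805 - 498023/103447 = -153700790103/29876010835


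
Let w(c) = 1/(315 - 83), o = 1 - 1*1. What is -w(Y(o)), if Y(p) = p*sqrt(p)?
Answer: -1/232 ≈ -0.0043103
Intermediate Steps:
o = 0 (o = 1 - 1 = 0)
Y(p) = p**(3/2)
w(c) = 1/232
-w(Y(o)) = -1*1/232 = -1/232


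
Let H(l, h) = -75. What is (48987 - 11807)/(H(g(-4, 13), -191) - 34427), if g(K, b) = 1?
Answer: -1430/1327 ≈ -1.0776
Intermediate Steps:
(48987 - 11807)/(H(g(-4, 13), -191) - 34427) = (48987 - 11807)/(-75 - 34427) = 37180/(-34502) = 37180*(-1/34502) = -1430/1327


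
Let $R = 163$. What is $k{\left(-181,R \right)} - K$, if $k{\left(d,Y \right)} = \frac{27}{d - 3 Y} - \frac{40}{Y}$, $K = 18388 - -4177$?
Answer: $- \frac{2464354851}{109210} \approx -22565.0$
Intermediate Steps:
$K = 22565$ ($K = 18388 + 4177 = 22565$)
$k{\left(d,Y \right)} = - \frac{40}{Y} + \frac{27}{d - 3 Y}$
$k{\left(-181,R \right)} - K = \frac{\left(-147\right) 163 + 40 \left(-181\right)}{163 \left(\left(-1\right) \left(-181\right) + 3 \cdot 163\right)} - 22565 = \frac{-23961 - 7240}{163 \left(181 + 489\right)} - 22565 = \frac{1}{163} \cdot \frac{1}{670} \left(-31201\right) - 22565 = - \frac{31201}{109210} - 22565 = - \frac{2464354851}{109210}$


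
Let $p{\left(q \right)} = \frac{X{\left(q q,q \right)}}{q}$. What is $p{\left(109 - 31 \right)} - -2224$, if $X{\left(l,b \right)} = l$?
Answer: $2302$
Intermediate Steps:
$p{\left(q \right)} = q$ ($p{\left(q \right)} = \frac{q q}{q} = \frac{q^{2}}{q} = q$)
$p{\left(109 - 31 \right)} - -2224 = \left(109 - 31\right) - -2224 = 78 + 2224 = 2302$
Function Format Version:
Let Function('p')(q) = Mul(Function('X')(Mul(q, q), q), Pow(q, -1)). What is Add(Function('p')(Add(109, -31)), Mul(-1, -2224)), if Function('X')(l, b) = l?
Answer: 2302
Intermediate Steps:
Function('p')(q) = q (Function('p')(q) = Mul(Mul(q, q), Pow(q, -1)) = Mul(Pow(q, 2), Pow(q, -1)) = q)
Add(Function('p')(Add(109, -31)), Mul(-1, -2224)) = Add(Add(109, -31), Mul(-1, -2224)) = Add(78, 2224) = 2302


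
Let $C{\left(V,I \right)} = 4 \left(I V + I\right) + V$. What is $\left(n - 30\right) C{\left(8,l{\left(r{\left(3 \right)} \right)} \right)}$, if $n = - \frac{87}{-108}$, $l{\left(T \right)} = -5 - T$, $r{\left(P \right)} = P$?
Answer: $\frac{73570}{9} \approx 8174.4$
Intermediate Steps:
$n = \frac{29}{36}$ ($n = \left(-87\right) \left(- \frac{1}{108}\right) = \frac{29}{36} \approx 0.80556$)
$C{\left(V,I \right)} = V + 4 I + 4 I V$ ($C{\left(V,I \right)} = 4 \left(I + I V\right) + V = \left(4 I + 4 I V\right) + V = V + 4 I + 4 I V$)
$\left(n - 30\right) C{\left(8,l{\left(r{\left(3 \right)} \right)} \right)} = \left(\frac{29}{36} - 30\right) \left(8 + 4 \left(-5 - 3\right) + 4 \left(-5 - 3\right) 8\right) = - \frac{1051 \left(8 + 4 \left(-5 - 3\right) + 4 \left(-5 - 3\right) 8\right)}{36} = - \frac{1051 \left(8 + 4 \left(-8\right) + 4 \left(-8\right) 8\right)}{36} = - \frac{1051 \left(8 - 32 - 256\right)}{36} = \left(- \frac{1051}{36}\right) \left(-280\right) = \frac{73570}{9}$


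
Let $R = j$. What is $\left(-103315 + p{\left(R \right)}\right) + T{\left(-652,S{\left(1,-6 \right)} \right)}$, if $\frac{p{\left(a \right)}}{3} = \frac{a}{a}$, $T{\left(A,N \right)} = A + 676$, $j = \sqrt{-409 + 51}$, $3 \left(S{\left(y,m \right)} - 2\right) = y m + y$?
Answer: $-103288$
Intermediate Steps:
$S{\left(y,m \right)} = 2 + \frac{y}{3} + \frac{m y}{3}$ ($S{\left(y,m \right)} = 2 + \frac{y m + y}{3} = 2 + \frac{m y + y}{3} = 2 + \frac{y + m y}{3} = 2 + \left(\frac{y}{3} + \frac{m y}{3}\right) = 2 + \frac{y}{3} + \frac{m y}{3}$)
$j = i \sqrt{358}$ ($j = \sqrt{-358} = i \sqrt{358} \approx 18.921 i$)
$R = i \sqrt{358} \approx 18.921 i$
$T{\left(A,N \right)} = 676 + A$
$p{\left(a \right)} = 3$ ($p{\left(a \right)} = 3 \frac{a}{a} = 3 \cdot 1 = 3$)
$\left(-103315 + p{\left(R \right)}\right) + T{\left(-652,S{\left(1,-6 \right)} \right)} = \left(-103315 + 3\right) + \left(676 - 652\right) = -103312 + 24 = -103288$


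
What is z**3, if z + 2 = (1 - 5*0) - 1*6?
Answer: -343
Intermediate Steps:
z = -7 (z = -2 + ((1 - 5*0) - 1*6) = -2 + ((1 + 0) - 6) = -2 + (1 - 6) = -2 - 5 = -7)
z**3 = (-7)**3 = -343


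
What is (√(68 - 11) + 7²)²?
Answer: (49 + √57)² ≈ 3197.9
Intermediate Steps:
(√(68 - 11) + 7²)² = (√57 + 49)² = (49 + √57)²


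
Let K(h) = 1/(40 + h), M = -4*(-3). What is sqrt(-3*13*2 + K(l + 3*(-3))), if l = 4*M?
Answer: I*sqrt(486719)/79 ≈ 8.831*I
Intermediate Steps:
M = 12
l = 48 (l = 4*12 = 48)
sqrt(-3*13*2 + K(l + 3*(-3))) = sqrt(-3*13*2 + 1/(40 + (48 + 3*(-3)))) = sqrt(-39*2 + 1/(40 + (48 - 9))) = sqrt(-78 + 1/(40 + 39)) = sqrt(-78 + 1/79) = sqrt(-6161/79) = I*sqrt(486719)/79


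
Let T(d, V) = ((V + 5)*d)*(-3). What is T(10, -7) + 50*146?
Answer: 7360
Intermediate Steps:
T(d, V) = -3*d*(5 + V) (T(d, V) = ((5 + V)*d)*(-3) = (d*(5 + V))*(-3) = -3*d*(5 + V))
T(10, -7) + 50*146 = -3*10*(5 - 7) + 50*146 = -3*10*(-2) + 7300 = 60 + 7300 = 7360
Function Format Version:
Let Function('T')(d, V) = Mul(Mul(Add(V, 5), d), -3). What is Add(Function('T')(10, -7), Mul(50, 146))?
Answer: 7360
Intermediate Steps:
Function('T')(d, V) = Mul(-3, d, Add(5, V)) (Function('T')(d, V) = Mul(Mul(Add(5, V), d), -3) = Mul(Mul(d, Add(5, V)), -3) = Mul(-3, d, Add(5, V)))
Add(Function('T')(10, -7), Mul(50, 146)) = Add(Mul(-3, 10, Add(5, -7)), Mul(50, 146)) = Add(Mul(-3, 10, -2), 7300) = Add(60, 7300) = 7360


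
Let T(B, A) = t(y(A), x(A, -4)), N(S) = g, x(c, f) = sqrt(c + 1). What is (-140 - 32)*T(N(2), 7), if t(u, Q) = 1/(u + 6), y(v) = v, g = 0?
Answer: -172/13 ≈ -13.231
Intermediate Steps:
x(c, f) = sqrt(1 + c)
N(S) = 0
t(u, Q) = 1/(6 + u)
T(B, A) = 1/(6 + A)
(-140 - 32)*T(N(2), 7) = (-140 - 32)/(6 + 7) = -172/13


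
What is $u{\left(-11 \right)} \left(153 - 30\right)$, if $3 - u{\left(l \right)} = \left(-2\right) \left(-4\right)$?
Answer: $-615$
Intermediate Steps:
$u{\left(l \right)} = -5$ ($u{\left(l \right)} = 3 - \left(-2\right) \left(-4\right) = 3 - 8 = -5$)
$u{\left(-11 \right)} \left(153 - 30\right) = - 5 \left(153 - 30\right) = \left(-5\right) 123 = -615$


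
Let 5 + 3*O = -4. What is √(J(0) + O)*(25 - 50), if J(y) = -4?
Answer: -25*I*√7 ≈ -66.144*I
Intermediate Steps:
O = -3 (O = -5/3 + (⅓)*(-4) = -5/3 - 4/3 = -3)
√(J(0) + O)*(25 - 50) = √(-4 - 3)*(25 - 50) = √(-7)*(-25) = (I*√7)*(-25) = -25*I*√7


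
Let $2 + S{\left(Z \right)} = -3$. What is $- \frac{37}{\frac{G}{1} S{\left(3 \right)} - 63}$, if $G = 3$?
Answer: $\frac{37}{78} \approx 0.47436$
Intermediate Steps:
$S{\left(Z \right)} = -5$ ($S{\left(Z \right)} = -2 - 3 = -5$)
$- \frac{37}{\frac{G}{1} S{\left(3 \right)} - 63} = - \frac{37}{1^{-1} \cdot 3 \left(-5\right) - 63} = - \frac{37}{1 \cdot 3 \left(-5\right) - 63} = - \frac{37}{3 \left(-5\right) - 63} = - \frac{37}{-15 - 63} = - \frac{37}{-78} = \left(-37\right) \left(- \frac{1}{78}\right) = \frac{37}{78}$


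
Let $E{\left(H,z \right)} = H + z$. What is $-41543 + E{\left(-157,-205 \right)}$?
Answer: $-41905$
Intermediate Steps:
$-41543 + E{\left(-157,-205 \right)} = -41543 - 362 = -41905$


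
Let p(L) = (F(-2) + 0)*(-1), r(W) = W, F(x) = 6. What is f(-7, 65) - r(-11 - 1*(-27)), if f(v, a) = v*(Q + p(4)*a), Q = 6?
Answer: 2672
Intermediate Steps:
p(L) = -6 (p(L) = (6 + 0)*(-1) = 6*(-1) = -6)
f(v, a) = v*(6 - 6*a)
f(-7, 65) - r(-11 - 1*(-27)) = 6*(-7)*(1 - 1*65) - (-11 - 1*(-27)) = 6*(-7)*(1 - 65) - (-11 + 27) = 6*(-7)*(-64) - 1*16 = 2688 - 16 = 2672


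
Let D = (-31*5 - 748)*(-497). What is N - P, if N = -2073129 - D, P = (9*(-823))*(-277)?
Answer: -4573659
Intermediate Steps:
D = 448791 (D = (-155 - 748)*(-497) = -903*(-497) = 448791)
P = 2051739 (P = -7407*(-277) = 2051739)
N = -2521920 (N = -2073129 - 1*448791 = -2073129 - 448791 = -2521920)
N - P = -2521920 - 1*2051739 = -2521920 - 2051739 = -4573659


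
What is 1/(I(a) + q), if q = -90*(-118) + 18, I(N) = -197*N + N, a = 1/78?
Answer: 39/414784 ≈ 9.4025e-5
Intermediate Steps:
a = 1/78 ≈ 0.012821
I(N) = -196*N
q = 10638 (q = 10620 + 18 = 10638)
1/(I(a) + q) = 1/(-196*1/78 + 10638) = 1/(-98/39 + 10638) = 1/(414784/39) = 39/414784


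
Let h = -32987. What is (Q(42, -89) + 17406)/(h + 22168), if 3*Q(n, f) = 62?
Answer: -52280/32457 ≈ -1.6107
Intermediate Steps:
Q(n, f) = 62/3 (Q(n, f) = (⅓)*62 = 62/3)
(Q(42, -89) + 17406)/(h + 22168) = (62/3 + 17406)/(-32987 + 22168) = (52280/3)/(-10819) = (52280/3)*(-1/10819) = -52280/32457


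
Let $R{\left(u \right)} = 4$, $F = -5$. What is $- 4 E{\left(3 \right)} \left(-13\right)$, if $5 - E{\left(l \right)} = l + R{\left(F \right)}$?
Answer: $-104$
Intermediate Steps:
$E{\left(l \right)} = 1 - l$ ($E{\left(l \right)} = 5 - \left(l + 4\right) = 5 - \left(4 + l\right) = 1 - l$)
$- 4 E{\left(3 \right)} \left(-13\right) = - 4 \left(1 - 3\right) \left(-13\right) = \left(-4\right) \left(-2\right) \left(-13\right) = 8 \left(-13\right) = -104$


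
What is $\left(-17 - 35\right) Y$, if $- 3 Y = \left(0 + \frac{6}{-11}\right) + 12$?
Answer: $\frac{2184}{11} \approx 198.55$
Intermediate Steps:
$Y = - \frac{42}{11}$ ($Y = - \frac{\left(0 + \frac{6}{-11}\right) + 12}{3} = - \frac{\left(0 + 6 \left(- \frac{1}{11}\right)\right) + 12}{3} = - \frac{\left(0 - \frac{6}{11}\right) + 12}{3} = - \frac{- \frac{6}{11} + 12}{3} = \left(- \frac{1}{3}\right) \frac{126}{11} = - \frac{42}{11} \approx -3.8182$)
$\left(-17 - 35\right) Y = \left(-17 - 35\right) \left(- \frac{42}{11}\right) = \left(-52\right) \left(- \frac{42}{11}\right) = \frac{2184}{11}$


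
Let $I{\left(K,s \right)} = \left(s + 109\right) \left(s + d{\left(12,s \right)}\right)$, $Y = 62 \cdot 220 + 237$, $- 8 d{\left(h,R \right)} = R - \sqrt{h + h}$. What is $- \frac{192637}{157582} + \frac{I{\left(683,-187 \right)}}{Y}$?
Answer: $- \frac{1324087957}{4373530828} - \frac{39 \sqrt{6}}{27754} \approx -0.30619$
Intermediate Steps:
$d{\left(h,R \right)} = - \frac{R}{8} + \frac{\sqrt{2} \sqrt{h}}{8}$ ($d{\left(h,R \right)} = - \frac{R - \sqrt{h + h}}{8} = - \frac{R - \sqrt{2 h}}{8} = - \frac{R - \sqrt{2} \sqrt{h}}{8} = - \frac{R}{8} + \frac{\sqrt{2} \sqrt{h}}{8}$)
$Y = 13877$ ($Y = 13640 + 237 = 13877$)
$I{\left(K,s \right)} = \left(109 + s\right) \left(\frac{\sqrt{6}}{4} + \frac{7 s}{8}\right)$ ($I{\left(K,s \right)} = \left(s + 109\right) \left(s - \left(\frac{s}{8} - \frac{\sqrt{2} \sqrt{12}}{8}\right)\right) = \left(109 + s\right) \left(s - \left(\frac{s}{8} - \frac{\sqrt{2} \cdot 2 \sqrt{3}}{8}\right)\right) = \left(109 + s\right) \left(s - \left(- \frac{\sqrt{6}}{4} + \frac{s}{8}\right)\right) = \left(109 + s\right) \left(\frac{\sqrt{6}}{4} + \frac{7 s}{8}\right)$)
$- \frac{192637}{157582} + \frac{I{\left(683,-187 \right)}}{Y} = - \frac{192637}{157582} + \frac{\frac{7 \left(-187\right)^{2}}{8} + \frac{109 \sqrt{6}}{4} + \frac{763}{8} \left(-187\right) + \frac{1}{4} \left(-187\right) \sqrt{6}}{13877} = \left(-192637\right) \frac{1}{157582} + \left(\frac{7}{8} \cdot 34969 + \frac{109 \sqrt{6}}{4} - \frac{142681}{8} - \frac{187 \sqrt{6}}{4}\right) \frac{1}{13877} = - \frac{192637}{157582} + \left(\frac{244783}{8} + \frac{109 \sqrt{6}}{4} - \frac{142681}{8} - \frac{187 \sqrt{6}}{4}\right) \frac{1}{13877} = - \frac{192637}{157582} + \left(\frac{51051}{4} - \frac{39 \sqrt{6}}{2}\right) \frac{1}{13877} = - \frac{192637}{157582} + \left(\frac{51051}{55508} - \frac{39 \sqrt{6}}{27754}\right) = - \frac{1324087957}{4373530828} - \frac{39 \sqrt{6}}{27754}$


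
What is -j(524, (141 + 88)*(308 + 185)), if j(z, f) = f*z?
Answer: -59158028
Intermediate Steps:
-j(524, (141 + 88)*(308 + 185)) = -(141 + 88)*(308 + 185)*524 = -229*493*524 = -112897*524 = -1*59158028 = -59158028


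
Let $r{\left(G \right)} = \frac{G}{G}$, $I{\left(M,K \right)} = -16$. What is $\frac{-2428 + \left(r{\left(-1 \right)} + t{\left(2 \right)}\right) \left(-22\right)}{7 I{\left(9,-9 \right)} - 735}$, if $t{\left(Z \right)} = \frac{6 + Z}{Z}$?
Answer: $\frac{2538}{847} \approx 2.9965$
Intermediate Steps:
$r{\left(G \right)} = 1$
$t{\left(Z \right)} = \frac{6 + Z}{Z}$
$\frac{-2428 + \left(r{\left(-1 \right)} + t{\left(2 \right)}\right) \left(-22\right)}{7 I{\left(9,-9 \right)} - 735} = \frac{-2428 + \left(1 + \frac{6 + 2}{2}\right) \left(-22\right)}{7 \left(-16\right) - 735} = \frac{-2428 + \left(1 + \frac{1}{2} \cdot 8\right) \left(-22\right)}{-112 - 735} = \frac{-2428 + \left(1 + 4\right) \left(-22\right)}{-847} = \left(-2428 + 5 \left(-22\right)\right) \left(- \frac{1}{847}\right) = \left(-2428 - 110\right) \left(- \frac{1}{847}\right) = \left(-2538\right) \left(- \frac{1}{847}\right) = \frac{2538}{847}$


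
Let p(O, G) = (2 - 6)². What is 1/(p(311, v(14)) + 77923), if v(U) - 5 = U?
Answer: 1/77939 ≈ 1.2831e-5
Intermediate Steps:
v(U) = 5 + U
p(O, G) = 16 (p(O, G) = (-4)² = 16)
1/(p(311, v(14)) + 77923) = 1/(16 + 77923) = 1/77939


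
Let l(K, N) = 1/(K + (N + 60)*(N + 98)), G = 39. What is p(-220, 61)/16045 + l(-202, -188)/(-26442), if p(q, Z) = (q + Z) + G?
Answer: -7182496553/960359214204 ≈ -0.0074790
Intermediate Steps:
l(K, N) = 1/(K + (60 + N)*(98 + N))
p(q, Z) = 39 + Z + q (p(q, Z) = (q + Z) + 39 = (Z + q) + 39 = 39 + Z + q)
p(-220, 61)/16045 + l(-202, -188)/(-26442) = (39 + 61 - 220)/16045 + 1/((5880 - 202 + (-188)² + 158*(-188))*(-26442)) = -120*1/16045 - 1/26442/(5880 - 202 + 35344 - 29704) = -24/3209 - 1/26442/11318 = -24/3209 + (1/11318)*(-1/26442) = -24/3209 - 1/299270556 = -7182496553/960359214204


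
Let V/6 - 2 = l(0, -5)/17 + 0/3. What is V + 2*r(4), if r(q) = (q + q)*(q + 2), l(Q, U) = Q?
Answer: 108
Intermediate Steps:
V = 12 (V = 12 + 6*(0/17 + 0/3) = 12 + 6*(0*(1/17) + 0*(1/3)) = 12 + 6*(0 + 0) = 12 + 6*0 = 12 + 0 = 12)
r(q) = 2*q*(2 + q) (r(q) = (2*q)*(2 + q) = 2*q*(2 + q))
V + 2*r(4) = 12 + 2*(2*4*(2 + 4)) = 12 + 2*(2*4*6) = 12 + 2*48 = 12 + 96 = 108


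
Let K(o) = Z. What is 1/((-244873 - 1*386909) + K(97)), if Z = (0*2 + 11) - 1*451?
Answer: -1/632222 ≈ -1.5817e-6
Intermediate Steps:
Z = -440 (Z = (0 + 11) - 451 = 11 - 451 = -440)
K(o) = -440
1/((-244873 - 1*386909) + K(97)) = 1/((-244873 - 1*386909) - 440) = 1/((-244873 - 386909) - 440) = 1/(-631782 - 440) = 1/(-632222) = -1/632222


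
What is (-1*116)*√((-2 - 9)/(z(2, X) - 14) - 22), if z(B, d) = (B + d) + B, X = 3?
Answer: -116*I*√1001/7 ≈ -524.3*I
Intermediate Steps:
z(B, d) = d + 2*B
(-1*116)*√((-2 - 9)/(z(2, X) - 14) - 22) = (-1*116)*√((-2 - 9)/((3 + 2*2) - 14) - 22) = -116*√(-11/((3 + 4) - 14) - 22) = -116*√(-11/(7 - 14) - 22) = -116*√(-11/(-7) - 22) = -116*√(-11*(-⅐) - 22) = -116*√(11/7 - 22) = -116*I*√1001/7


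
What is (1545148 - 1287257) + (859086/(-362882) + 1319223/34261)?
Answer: 1603365388464611/6216350101 ≈ 2.5793e+5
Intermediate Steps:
(1545148 - 1287257) + (859086/(-362882) + 1319223/34261) = 257891 + (859086*(-1/362882) + 1319223*(1/34261)) = 257891 + (-429543/181441 + 1319223/34261) = 257891 + 224644567620/6216350101 = 1603365388464611/6216350101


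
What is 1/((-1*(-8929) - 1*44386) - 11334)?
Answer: -1/46791 ≈ -2.1372e-5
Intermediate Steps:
1/((-1*(-8929) - 1*44386) - 11334) = 1/((8929 - 44386) - 11334) = 1/(-35457 - 11334) = 1/(-46791) = -1/46791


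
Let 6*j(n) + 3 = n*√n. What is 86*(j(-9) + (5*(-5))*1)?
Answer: -2193 - 387*I ≈ -2193.0 - 387.0*I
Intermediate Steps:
j(n) = -½ + n^(3/2)/6 (j(n) = -½ + (n*√n)/6 = -½ + n^(3/2)/6)
86*(j(-9) + (5*(-5))*1) = 86*((-½ + (-9)^(3/2)/6) + (5*(-5))*1) = 86*((-½ + (-27*I)/6) - 25*1) = 86*((-½ - 9*I/2) - 25) = 86*(-51/2 - 9*I/2) = -2193 - 387*I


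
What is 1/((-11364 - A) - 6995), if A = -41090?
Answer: 1/22731 ≈ 4.3993e-5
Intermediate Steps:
1/((-11364 - A) - 6995) = 1/((-11364 - 1*(-41090)) - 6995) = 1/((-11364 + 41090) - 6995) = 1/(29726 - 6995) = 1/22731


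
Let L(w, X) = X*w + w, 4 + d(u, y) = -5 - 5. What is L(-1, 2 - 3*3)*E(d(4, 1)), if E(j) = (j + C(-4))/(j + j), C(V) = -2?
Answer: 24/7 ≈ 3.4286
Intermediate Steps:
d(u, y) = -14 (d(u, y) = -4 + (-5 - 5) = -4 - 10 = -14)
E(j) = (-2 + j)/(2*j) (E(j) = (j - 2)/(j + j) = (-2 + j)/((2*j)) = (-2 + j)*(1/(2*j)) = (-2 + j)/(2*j))
L(w, X) = w + X*w
L(-1, 2 - 3*3)*E(d(4, 1)) = (-(1 + (2 - 3*3)))*((½)*(-2 - 14)/(-14)) = (-(1 + (2 - 9)))*((½)*(-1/14)*(-16)) = -(1 - 7)*(4/7) = -1*(-6)*(4/7) = 6*(4/7) = 24/7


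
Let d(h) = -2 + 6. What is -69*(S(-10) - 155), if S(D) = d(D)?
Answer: 10419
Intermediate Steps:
d(h) = 4
S(D) = 4
-69*(S(-10) - 155) = -69*(4 - 155) = -69*(-151) = 10419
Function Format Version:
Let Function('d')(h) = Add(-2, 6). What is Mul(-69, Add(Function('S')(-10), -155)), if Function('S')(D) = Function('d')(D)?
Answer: 10419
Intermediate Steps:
Function('d')(h) = 4
Function('S')(D) = 4
Mul(-69, Add(Function('S')(-10), -155)) = Mul(-69, Add(4, -155)) = Mul(-69, -151) = 10419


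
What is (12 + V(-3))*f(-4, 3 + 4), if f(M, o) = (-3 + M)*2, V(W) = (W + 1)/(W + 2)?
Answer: -196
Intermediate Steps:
V(W) = (1 + W)/(2 + W)
f(M, o) = -6 + 2*M
(12 + V(-3))*f(-4, 3 + 4) = (12 + (1 - 3)/(2 - 3))*(-6 + 2*(-4)) = (12 - 2/(-1))*(-6 - 8) = (12 - 1*(-2))*(-14) = (12 + 2)*(-14) = 14*(-14) = -196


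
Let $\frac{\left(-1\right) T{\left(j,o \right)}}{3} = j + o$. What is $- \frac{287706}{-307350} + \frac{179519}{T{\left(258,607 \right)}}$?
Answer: $- \frac{604761862}{8861925} \approx -68.243$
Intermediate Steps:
$T{\left(j,o \right)} = - 3 j - 3 o$ ($T{\left(j,o \right)} = - 3 \left(j + o\right) = - 3 j - 3 o$)
$- \frac{287706}{-307350} + \frac{179519}{T{\left(258,607 \right)}} = - \frac{287706}{-307350} + \frac{179519}{\left(-3\right) 258 - 1821} = \left(-287706\right) \left(- \frac{1}{307350}\right) + \frac{179519}{-774 - 1821} = \frac{47951}{51225} + \frac{179519}{-2595} = \frac{47951}{51225} + 179519 \left(- \frac{1}{2595}\right) = \frac{47951}{51225} - \frac{179519}{2595} = - \frac{604761862}{8861925}$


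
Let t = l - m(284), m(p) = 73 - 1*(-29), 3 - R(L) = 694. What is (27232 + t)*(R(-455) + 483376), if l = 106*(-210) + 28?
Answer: 2364191130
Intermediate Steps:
R(L) = -691 (R(L) = 3 - 1*694 = 3 - 694 = -691)
m(p) = 102 (m(p) = 73 + 29 = 102)
l = -22232 (l = -22260 + 28 = -22232)
t = -22334 (t = -22232 - 1*102 = -22232 - 102 = -22334)
(27232 + t)*(R(-455) + 483376) = (27232 - 22334)*(-691 + 483376) = 4898*482685 = 2364191130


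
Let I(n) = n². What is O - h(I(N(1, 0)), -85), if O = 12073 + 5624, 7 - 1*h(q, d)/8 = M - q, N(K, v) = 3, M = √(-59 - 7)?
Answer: 17569 + 8*I*√66 ≈ 17569.0 + 64.992*I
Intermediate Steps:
M = I*√66 (M = √(-66) = I*√66 ≈ 8.124*I)
h(q, d) = 56 + 8*q - 8*I*√66 (h(q, d) = 56 - 8*(I*√66 - q) = 56 - 8*(-q + I*√66) = 56 + (8*q - 8*I*√66) = 56 + 8*q - 8*I*√66)
O = 17697
O - h(I(N(1, 0)), -85) = 17697 - (56 + 8*3² - 8*I*√66) = 17697 - (56 + 8*9 - 8*I*√66) = 17697 - (56 + 72 - 8*I*√66) = 17697 - (128 - 8*I*√66) = 17697 + (-128 + 8*I*√66) = 17569 + 8*I*√66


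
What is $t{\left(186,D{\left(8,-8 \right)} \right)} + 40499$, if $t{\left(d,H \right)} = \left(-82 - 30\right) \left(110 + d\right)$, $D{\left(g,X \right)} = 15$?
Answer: $7347$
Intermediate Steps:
$t{\left(d,H \right)} = -12320 - 112 d$ ($t{\left(d,H \right)} = - 112 \left(110 + d\right) = -12320 - 112 d$)
$t{\left(186,D{\left(8,-8 \right)} \right)} + 40499 = \left(-12320 - 20832\right) + 40499 = -33152 + 40499 = 7347$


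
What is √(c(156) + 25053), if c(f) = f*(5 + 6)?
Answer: √26769 ≈ 163.61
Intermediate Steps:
c(f) = 11*f (c(f) = f*11 = 11*f)
√(c(156) + 25053) = √(11*156 + 25053) = √(1716 + 25053) = √26769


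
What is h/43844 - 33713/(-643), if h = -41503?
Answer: 1451426343/28191692 ≈ 51.484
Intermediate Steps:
h/43844 - 33713/(-643) = -41503/43844 - 33713/(-643) = -41503*1/43844 - 33713*(-1/643) = -41503/43844 + 33713/643 = 1451426343/28191692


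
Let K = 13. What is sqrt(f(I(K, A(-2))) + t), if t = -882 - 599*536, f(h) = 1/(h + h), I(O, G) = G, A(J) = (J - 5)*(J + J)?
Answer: 5*I*sqrt(10096226)/28 ≈ 567.4*I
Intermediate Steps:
A(J) = 2*J*(-5 + J) (A(J) = (-5 + J)*(2*J) = 2*J*(-5 + J))
f(h) = 1/(2*h)
t = -321946 (t = -882 - 321064 = -321946)
sqrt(f(I(K, A(-2))) + t) = sqrt(1/(2*((2*(-2)*(-5 - 2)))) - 321946) = sqrt(1/(2*((2*(-2)*(-7)))) - 321946) = sqrt((1/2)/28 - 321946) = sqrt((1/2)*(1/28) - 321946) = sqrt(1/56 - 321946) = sqrt(-18028975/56) = 5*I*sqrt(10096226)/28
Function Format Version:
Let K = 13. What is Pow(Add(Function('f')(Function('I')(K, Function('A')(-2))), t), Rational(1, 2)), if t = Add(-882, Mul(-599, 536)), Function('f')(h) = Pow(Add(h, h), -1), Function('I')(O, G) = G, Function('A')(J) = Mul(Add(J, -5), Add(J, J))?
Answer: Mul(Rational(5, 28), I, Pow(10096226, Rational(1, 2))) ≈ Mul(567.40, I)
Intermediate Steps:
Function('A')(J) = Mul(2, J, Add(-5, J)) (Function('A')(J) = Mul(Add(-5, J), Mul(2, J)) = Mul(2, J, Add(-5, J)))
Function('f')(h) = Mul(Rational(1, 2), Pow(h, -1)) (Function('f')(h) = Pow(Mul(2, h), -1) = Mul(Rational(1, 2), Pow(h, -1)))
t = -321946 (t = Add(-882, -321064) = -321946)
Pow(Add(Function('f')(Function('I')(K, Function('A')(-2))), t), Rational(1, 2)) = Pow(Add(Mul(Rational(1, 2), Pow(Mul(2, -2, Add(-5, -2)), -1)), -321946), Rational(1, 2)) = Pow(Add(Mul(Rational(1, 2), Pow(Mul(2, -2, -7), -1)), -321946), Rational(1, 2)) = Pow(Add(Mul(Rational(1, 2), Pow(28, -1)), -321946), Rational(1, 2)) = Pow(Add(Mul(Rational(1, 2), Rational(1, 28)), -321946), Rational(1, 2)) = Pow(Add(Rational(1, 56), -321946), Rational(1, 2)) = Pow(Rational(-18028975, 56), Rational(1, 2)) = Mul(Rational(5, 28), I, Pow(10096226, Rational(1, 2)))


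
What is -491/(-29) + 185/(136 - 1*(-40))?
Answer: 91781/5104 ≈ 17.982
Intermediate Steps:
-491/(-29) + 185/(136 - 1*(-40)) = -491*(-1/29) + 185/(136 + 40) = 491/29 + 185/176 = 91781/5104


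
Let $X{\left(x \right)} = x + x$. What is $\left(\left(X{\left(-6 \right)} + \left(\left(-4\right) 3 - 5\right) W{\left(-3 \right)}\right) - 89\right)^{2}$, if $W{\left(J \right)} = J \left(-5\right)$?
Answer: $126736$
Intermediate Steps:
$X{\left(x \right)} = 2 x$
$W{\left(J \right)} = - 5 J$
$\left(\left(X{\left(-6 \right)} + \left(\left(-4\right) 3 - 5\right) W{\left(-3 \right)}\right) - 89\right)^{2} = \left(\left(2 \left(-6\right) + \left(\left(-4\right) 3 - 5\right) \left(\left(-5\right) \left(-3\right)\right)\right) - 89\right)^{2} = \left(\left(-12 + \left(-12 - 5\right) 15\right) - 89\right)^{2} = \left(\left(-12 - 255\right) - 89\right)^{2} = \left(-267 - 89\right)^{2} = \left(-356\right)^{2} = 126736$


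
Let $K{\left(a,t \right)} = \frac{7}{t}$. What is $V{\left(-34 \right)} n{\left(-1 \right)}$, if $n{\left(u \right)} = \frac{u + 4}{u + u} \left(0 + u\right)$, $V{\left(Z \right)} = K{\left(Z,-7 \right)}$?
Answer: $- \frac{3}{2} \approx -1.5$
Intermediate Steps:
$V{\left(Z \right)} = -1$ ($V{\left(Z \right)} = \frac{7}{-7} = 7 \left(- \frac{1}{7}\right) = -1$)
$n{\left(u \right)} = 2 + \frac{u}{2}$ ($n{\left(u \right)} = \frac{4 + u}{2 u} u = 2 + \frac{u}{2}$)
$V{\left(-34 \right)} n{\left(-1 \right)} = - (2 + \frac{1}{2} \left(-1\right)) = - (2 - \frac{1}{2}) = \left(-1\right) \frac{3}{2} = - \frac{3}{2}$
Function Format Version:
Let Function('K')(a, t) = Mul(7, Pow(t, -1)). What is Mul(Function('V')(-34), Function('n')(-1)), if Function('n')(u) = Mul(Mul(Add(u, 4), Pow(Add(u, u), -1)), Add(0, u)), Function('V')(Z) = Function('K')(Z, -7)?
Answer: Rational(-3, 2) ≈ -1.5000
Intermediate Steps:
Function('V')(Z) = -1 (Function('V')(Z) = Mul(7, Pow(-7, -1)) = Mul(7, Rational(-1, 7)) = -1)
Function('n')(u) = Add(2, Mul(Rational(1, 2), u)) (Function('n')(u) = Mul(Mul(Add(4, u), Pow(Mul(2, u), -1)), u) = Mul(Mul(Add(4, u), Mul(Rational(1, 2), Pow(u, -1))), u) = Mul(Mul(Rational(1, 2), Pow(u, -1), Add(4, u)), u) = Add(2, Mul(Rational(1, 2), u)))
Mul(Function('V')(-34), Function('n')(-1)) = Mul(-1, Add(2, Mul(Rational(1, 2), -1))) = Mul(-1, Add(2, Rational(-1, 2))) = Mul(-1, Rational(3, 2)) = Rational(-3, 2)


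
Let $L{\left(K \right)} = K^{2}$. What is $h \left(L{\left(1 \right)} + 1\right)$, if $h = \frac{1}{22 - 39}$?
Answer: $- \frac{2}{17} \approx -0.11765$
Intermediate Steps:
$h = - \frac{1}{17}$ ($h = \frac{1}{-17} = - \frac{1}{17} \approx -0.058824$)
$h \left(L{\left(1 \right)} + 1\right) = - \frac{1^{2} + 1}{17} = - \frac{1 + 1}{17} = \left(- \frac{1}{17}\right) 2 = - \frac{2}{17}$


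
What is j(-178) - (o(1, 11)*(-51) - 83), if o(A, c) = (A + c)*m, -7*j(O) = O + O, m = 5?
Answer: 22357/7 ≈ 3193.9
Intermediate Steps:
j(O) = -2*O/7 (j(O) = -(O + O)/7 = -2*O/7)
o(A, c) = 5*A + 5*c (o(A, c) = (A + c)*5 = 5*A + 5*c)
j(-178) - (o(1, 11)*(-51) - 83) = -2/7*(-178) - ((5*1 + 5*11)*(-51) - 83) = 356/7 - ((5 + 55)*(-51) - 83) = 356/7 - (60*(-51) - 83) = 356/7 - (-3060 - 83) = 356/7 - 1*(-3143) = 356/7 + 3143 = 22357/7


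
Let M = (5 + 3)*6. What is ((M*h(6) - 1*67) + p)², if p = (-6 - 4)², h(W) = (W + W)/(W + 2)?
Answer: 11025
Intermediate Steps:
h(W) = 2*W/(2 + W) (h(W) = (2*W)/(2 + W) = 2*W/(2 + W))
M = 48 (M = 8*6 = 48)
p = 100 (p = (-10)² = 100)
((M*h(6) - 1*67) + p)² = ((48*(2*6/(2 + 6)) - 1*67) + 100)² = ((48*(2*6/8) - 67) + 100)² = ((48*(2*6*(⅛)) - 67) + 100)² = ((48*(3/2) - 67) + 100)² = ((72 - 67) + 100)² = (5 + 100)² = 105² = 11025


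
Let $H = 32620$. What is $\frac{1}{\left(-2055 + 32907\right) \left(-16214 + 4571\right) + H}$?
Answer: $- \frac{1}{359177216} \approx -2.7841 \cdot 10^{-9}$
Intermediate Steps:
$\frac{1}{\left(-2055 + 32907\right) \left(-16214 + 4571\right) + H} = \frac{1}{\left(-2055 + 32907\right) \left(-16214 + 4571\right) + 32620} = \frac{1}{30852 \left(-11643\right) + 32620} = \frac{1}{-359209836 + 32620} = \frac{1}{-359177216} = - \frac{1}{359177216}$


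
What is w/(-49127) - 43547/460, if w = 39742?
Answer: -2157614789/22598420 ≈ -95.476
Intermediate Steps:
w/(-49127) - 43547/460 = 39742/(-49127) - 43547/460 = 39742*(-1/49127) - 43547*1/460 = -39742/49127 - 43547/460 = -2157614789/22598420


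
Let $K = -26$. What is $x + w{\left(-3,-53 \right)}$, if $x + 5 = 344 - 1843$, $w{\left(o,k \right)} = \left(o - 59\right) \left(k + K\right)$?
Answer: $3394$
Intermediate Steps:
$w{\left(o,k \right)} = \left(-59 + o\right) \left(-26 + k\right)$ ($w{\left(o,k \right)} = \left(o - 59\right) \left(k - 26\right) = \left(-59 + o\right) \left(-26 + k\right)$)
$x = -1504$ ($x = -5 + \left(344 - 1843\right) = -5 - 1499 = -1504$)
$x + w{\left(-3,-53 \right)} = -1504 - -4898 = -1504 + \left(1534 + 3127 + 78 + 159\right) = -1504 + 4898 = 3394$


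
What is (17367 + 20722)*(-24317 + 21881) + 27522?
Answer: -92757282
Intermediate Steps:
(17367 + 20722)*(-24317 + 21881) + 27522 = 38089*(-2436) + 27522 = -92784804 + 27522 = -92757282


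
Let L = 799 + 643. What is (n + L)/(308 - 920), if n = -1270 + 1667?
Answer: -613/204 ≈ -3.0049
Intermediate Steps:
n = 397
L = 1442
(n + L)/(308 - 920) = (397 + 1442)/(308 - 920) = 1839/(-612) = 1839*(-1/612) = -613/204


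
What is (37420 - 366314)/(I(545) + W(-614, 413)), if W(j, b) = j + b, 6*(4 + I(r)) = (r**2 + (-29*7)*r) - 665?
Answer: -1973364/184495 ≈ -10.696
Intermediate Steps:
I(r) = -689/6 - 203*r/6 + r**2/6 (I(r) = -4 + ((r**2 + (-29*7)*r) - 665)/6 = -4 + ((r**2 - 203*r) - 665)/6 = -4 + (-665 + r**2 - 203*r)/6 = -4 + (-665/6 - 203*r/6 + r**2/6) = -689/6 - 203*r/6 + r**2/6)
W(j, b) = b + j
(37420 - 366314)/(I(545) + W(-614, 413)) = (37420 - 366314)/((-689/6 - 203/6*545 + (1/6)*545**2) + (413 - 614)) = -328894/((-689/6 - 110635/6 + (1/6)*297025) - 201) = -328894/((-689/6 - 110635/6 + 297025/6) - 201) = -328894/(185701/6 - 201) = -328894/184495/6 = -328894*6/184495 = -1973364/184495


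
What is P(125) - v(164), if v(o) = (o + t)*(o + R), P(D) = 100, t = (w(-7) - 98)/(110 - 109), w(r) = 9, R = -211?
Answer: 3625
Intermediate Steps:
t = -89 (t = (9 - 98)/(110 - 109) = -89/1 = -89*1 = -89)
v(o) = (-211 + o)*(-89 + o) (v(o) = (o - 89)*(o - 211) = (-89 + o)*(-211 + o) = (-211 + o)*(-89 + o))
P(125) - v(164) = 100 - (18779 + 164² - 300*164) = 100 - (18779 + 26896 - 49200) = 100 - 1*(-3525) = 100 + 3525 = 3625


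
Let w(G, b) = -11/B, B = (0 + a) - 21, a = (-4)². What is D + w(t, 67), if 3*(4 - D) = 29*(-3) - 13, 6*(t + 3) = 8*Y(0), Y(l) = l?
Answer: 593/15 ≈ 39.533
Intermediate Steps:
a = 16
B = -5 (B = (0 + 16) - 21 = 16 - 21 = -5)
t = -3 (t = -3 + (8*0)/6 = -3 + (⅙)*0 = -3 + 0 = -3)
D = 112/3 (D = 4 - (29*(-3) - 13)/3 = 4 - (-87 - 13)/3 = 4 - ⅓*(-100) = 4 + 100/3 = 112/3 ≈ 37.333)
w(G, b) = 11/5 (w(G, b) = -11/(-5) = -11*(-⅕) = 11/5)
D + w(t, 67) = 112/3 + 11/5 = 593/15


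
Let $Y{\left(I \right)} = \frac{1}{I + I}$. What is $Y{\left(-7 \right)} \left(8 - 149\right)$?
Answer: $\frac{141}{14} \approx 10.071$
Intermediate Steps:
$Y{\left(I \right)} = \frac{1}{2 I}$
$Y{\left(-7 \right)} \left(8 - 149\right) = \frac{1}{2 \left(-7\right)} \left(8 - 149\right) = \frac{1}{2} \left(- \frac{1}{7}\right) \left(-141\right) = \left(- \frac{1}{14}\right) \left(-141\right) = \frac{141}{14}$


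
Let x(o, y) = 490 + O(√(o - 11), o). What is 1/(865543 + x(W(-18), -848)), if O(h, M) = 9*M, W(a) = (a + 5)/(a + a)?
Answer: 4/3464145 ≈ 1.1547e-6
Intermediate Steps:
W(a) = (5 + a)/(2*a) (W(a) = (5 + a)/((2*a)) = (5 + a)*(1/(2*a)) = (5 + a)/(2*a))
x(o, y) = 490 + 9*o
1/(865543 + x(W(-18), -848)) = 1/(865543 + (490 + 9*((½)*(5 - 18)/(-18)))) = 1/(865543 + (490 + 9*((½)*(-1/18)*(-13)))) = 1/(865543 + (490 + 9*(13/36))) = 1/(865543 + (490 + 13/4)) = 1/(865543 + 1973/4) = 1/(3464145/4) = 4/3464145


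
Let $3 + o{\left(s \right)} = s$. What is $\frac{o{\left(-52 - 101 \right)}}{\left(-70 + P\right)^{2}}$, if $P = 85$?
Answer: $- \frac{52}{75} \approx -0.69333$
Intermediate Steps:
$o{\left(s \right)} = -3 + s$
$\frac{o{\left(-52 - 101 \right)}}{\left(-70 + P\right)^{2}} = \frac{-3 - 153}{\left(-70 + 85\right)^{2}} = \frac{-3 - 153}{15^{2}} = \frac{-3 - 153}{225} = \left(-156\right) \frac{1}{225} = - \frac{52}{75}$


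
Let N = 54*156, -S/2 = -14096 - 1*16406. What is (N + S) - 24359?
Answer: 45069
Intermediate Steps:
S = 61004 (S = -2*(-14096 - 1*16406) = -2*(-14096 - 16406) = -2*(-30502) = 61004)
N = 8424
(N + S) - 24359 = (8424 + 61004) - 24359 = 69428 - 24359 = 45069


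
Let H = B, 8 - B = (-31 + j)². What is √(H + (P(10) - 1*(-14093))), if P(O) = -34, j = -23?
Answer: 3*√1239 ≈ 105.60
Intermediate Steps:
B = -2908 (B = 8 - (-31 - 23)² = 8 - 1*(-54)² = 8 - 1*2916 = 8 - 2916 = -2908)
H = -2908
√(H + (P(10) - 1*(-14093))) = √(-2908 + (-34 - 1*(-14093))) = √(-2908 + (-34 + 14093)) = √(-2908 + 14059) = √11151 = 3*√1239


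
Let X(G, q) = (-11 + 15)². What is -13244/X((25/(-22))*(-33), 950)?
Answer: -3311/4 ≈ -827.75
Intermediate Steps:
X(G, q) = 16 (X(G, q) = 4² = 16)
-13244/X((25/(-22))*(-33), 950) = -13244/16 = -13244*1/16 = -3311/4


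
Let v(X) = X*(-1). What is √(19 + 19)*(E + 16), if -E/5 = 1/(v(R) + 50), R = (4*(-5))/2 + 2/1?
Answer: 923*√38/58 ≈ 98.099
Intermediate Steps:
R = -8 (R = -20*½ + 2*1 = -10 + 2 = -8)
v(X) = -X
E = -5/58 (E = -5/(-1*(-8) + 50) = -5/(8 + 50) = -5/58 ≈ -0.086207)
√(19 + 19)*(E + 16) = √(19 + 19)*(-5/58 + 16) = √38*(923/58) = 923*√38/58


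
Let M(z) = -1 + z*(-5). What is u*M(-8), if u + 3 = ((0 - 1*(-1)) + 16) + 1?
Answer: 585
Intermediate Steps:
u = 15 (u = -3 + (((0 - 1*(-1)) + 16) + 1) = -3 + (((0 + 1) + 16) + 1) = -3 + ((1 + 16) + 1) = -3 + (17 + 1) = -3 + 18 = 15)
M(z) = -1 - 5*z
u*M(-8) = 15*(-1 - 5*(-8)) = 15*(-1 + 40) = 15*39 = 585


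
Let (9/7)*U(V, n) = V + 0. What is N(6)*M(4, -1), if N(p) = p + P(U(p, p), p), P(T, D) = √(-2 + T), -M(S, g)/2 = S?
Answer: -48 - 16*√6/3 ≈ -61.064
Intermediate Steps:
U(V, n) = 7*V/9 (U(V, n) = 7*(V + 0)/9 = 7*V/9)
M(S, g) = -2*S
N(p) = p + √(-2 + 7*p/9)
N(6)*M(4, -1) = (6 + √(-18 + 7*6)/3)*(-2*4) = (6 + √(-18 + 42)/3)*(-8) = (6 + √24/3)*(-8) = (6 + (2*√6)/3)*(-8) = (6 + 2*√6/3)*(-8) = -48 - 16*√6/3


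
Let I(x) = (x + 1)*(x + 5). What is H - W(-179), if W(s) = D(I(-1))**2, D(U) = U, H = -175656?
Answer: -175656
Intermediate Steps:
I(x) = (1 + x)*(5 + x)
W(s) = 0 (W(s) = (5 + (-1)**2 + 6*(-1))**2 = (5 + 1 - 6)**2 = 0**2 = 0)
H - W(-179) = -175656 - 1*0 = -175656 + 0 = -175656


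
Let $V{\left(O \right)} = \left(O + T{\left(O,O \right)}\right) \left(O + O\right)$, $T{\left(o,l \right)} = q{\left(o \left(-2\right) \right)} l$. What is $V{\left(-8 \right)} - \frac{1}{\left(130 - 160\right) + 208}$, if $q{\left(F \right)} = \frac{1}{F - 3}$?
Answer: $\frac{318963}{2314} \approx 137.84$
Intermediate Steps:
$q{\left(F \right)} = \frac{1}{-3 + F}$
$T{\left(o,l \right)} = \frac{l}{-3 - 2 o}$ ($T{\left(o,l \right)} = \frac{l}{-3 + o \left(-2\right)} = \frac{l}{-3 - 2 o}$)
$V{\left(O \right)} = 2 O \left(O - \frac{O}{3 + 2 O}\right)$ ($V{\left(O \right)} = \left(O - \frac{O}{3 + 2 O}\right) \left(O + O\right) = \left(O - \frac{O}{3 + 2 O}\right) 2 O = 2 O \left(O - \frac{O}{3 + 2 O}\right)$)
$V{\left(-8 \right)} - \frac{1}{\left(130 - 160\right) + 208} = \frac{4 \left(-8\right)^{2} \left(1 - 8\right)}{3 + 2 \left(-8\right)} - \frac{1}{\left(130 - 160\right) + 208} = 4 \cdot 64 \frac{1}{3 - 16} \left(-7\right) - \frac{1}{-30 + 208} = 4 \cdot 64 \frac{1}{-13} \left(-7\right) - \frac{1}{178} = 4 \cdot 64 \left(- \frac{1}{13}\right) \left(-7\right) - \frac{1}{178} = \frac{1792}{13} - \frac{1}{178} = \frac{318963}{2314}$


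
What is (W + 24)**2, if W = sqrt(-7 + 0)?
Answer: (24 + I*sqrt(7))**2 ≈ 569.0 + 127.0*I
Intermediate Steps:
W = I*sqrt(7) (W = sqrt(-7) = I*sqrt(7) ≈ 2.6458*I)
(W + 24)**2 = (I*sqrt(7) + 24)**2 = (24 + I*sqrt(7))**2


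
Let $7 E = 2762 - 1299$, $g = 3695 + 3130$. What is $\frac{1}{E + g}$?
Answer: $\frac{1}{7034} \approx 0.00014217$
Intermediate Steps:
$g = 6825$
$E = 209$ ($E = \frac{2762 - 1299}{7} = \frac{1}{7} \cdot 1463 = 209$)
$\frac{1}{E + g} = \frac{1}{209 + 6825} = \frac{1}{7034}$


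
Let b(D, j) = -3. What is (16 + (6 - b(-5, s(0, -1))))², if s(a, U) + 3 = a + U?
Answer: 625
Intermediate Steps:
s(a, U) = -3 + U + a (s(a, U) = -3 + (a + U) = -3 + (U + a) = -3 + U + a)
(16 + (6 - b(-5, s(0, -1))))² = (16 + (6 - 1*(-3)))² = (16 + (6 + 3))² = (16 + 9)² = 25² = 625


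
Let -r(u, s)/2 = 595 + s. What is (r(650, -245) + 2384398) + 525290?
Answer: 2908988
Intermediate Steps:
r(u, s) = -1190 - 2*s (r(u, s) = -2*(595 + s) = -1190 - 2*s)
(r(650, -245) + 2384398) + 525290 = ((-1190 - 2*(-245)) + 2384398) + 525290 = ((-1190 + 490) + 2384398) + 525290 = (-700 + 2384398) + 525290 = 2383698 + 525290 = 2908988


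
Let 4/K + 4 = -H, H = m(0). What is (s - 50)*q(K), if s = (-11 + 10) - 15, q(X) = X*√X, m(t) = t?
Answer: 66*I ≈ 66.0*I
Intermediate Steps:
H = 0
K = -1 (K = 4/(-4 - 1*0) = 4/(-4 + 0) = 4/(-4) = 4*(-¼) = -1)
q(X) = X^(3/2)
s = -16 (s = -1 - 15 = -16)
(s - 50)*q(K) = (-16 - 50)*(-1)^(3/2) = -(-66)*I = 66*I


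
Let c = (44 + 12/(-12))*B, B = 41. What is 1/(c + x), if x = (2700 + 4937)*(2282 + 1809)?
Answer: 1/31244730 ≈ 3.2005e-8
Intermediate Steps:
c = 1763 (c = (44 + 12/(-12))*41 = (44 + 12*(-1/12))*41 = (44 - 1)*41 = 43*41 = 1763)
x = 31242967 (x = 7637*4091 = 31242967)
1/(c + x) = 1/(1763 + 31242967) = 1/31244730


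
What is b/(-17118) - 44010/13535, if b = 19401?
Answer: -67730381/15446142 ≈ -4.3849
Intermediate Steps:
b/(-17118) - 44010/13535 = 19401/(-17118) - 44010/13535 = 19401*(-1/17118) - 44010*1/13535 = -6467/5706 - 8802/2707 = -67730381/15446142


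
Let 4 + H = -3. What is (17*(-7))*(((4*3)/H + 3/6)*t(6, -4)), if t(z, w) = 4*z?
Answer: 3468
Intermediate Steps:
H = -7 (H = -4 - 3 = -7)
(17*(-7))*(((4*3)/H + 3/6)*t(6, -4)) = (17*(-7))*(((4*3)/(-7) + 3/6)*(4*6)) = -119*(12*(-1/7) + 3*(1/6))*24 = -119*(-12/7 + 1/2)*24 = -(-289)*24/2 = -119*(-204/7) = 3468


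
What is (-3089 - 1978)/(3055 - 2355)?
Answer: -5067/700 ≈ -7.2386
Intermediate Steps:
(-3089 - 1978)/(3055 - 2355) = -5067/700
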